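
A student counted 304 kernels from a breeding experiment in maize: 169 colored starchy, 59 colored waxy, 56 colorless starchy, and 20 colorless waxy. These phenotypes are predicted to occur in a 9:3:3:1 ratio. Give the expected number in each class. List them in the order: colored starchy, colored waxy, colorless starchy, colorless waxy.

Expected counts for N = 304 under a 9:3:3:1 ratio (total parts = 16):
  colored starchy: 304 × 9/16 = 171
  colored waxy: 304 × 3/16 = 57
  colorless starchy: 304 × 3/16 = 57
  colorless waxy: 304 × 1/16 = 19

171, 57, 57, 19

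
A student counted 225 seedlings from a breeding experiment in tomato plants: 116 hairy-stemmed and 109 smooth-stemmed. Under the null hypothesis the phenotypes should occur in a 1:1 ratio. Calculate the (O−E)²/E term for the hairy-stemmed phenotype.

0.109

Under the 1:1 hypothesis (Σ ratio = 2, N = 225):
  hairy-stemmed: 225 × 1/2 = 112.5
  smooth-stemmed: 225 × 1/2 = 112.5
Contribution of hairy-stemmed: (116 − 112.5)² / 112.5 = 0.1089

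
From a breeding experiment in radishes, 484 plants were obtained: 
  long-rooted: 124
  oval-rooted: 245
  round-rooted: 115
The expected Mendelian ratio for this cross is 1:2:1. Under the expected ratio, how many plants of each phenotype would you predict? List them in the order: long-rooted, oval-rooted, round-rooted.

121, 242, 121

Expected counts for N = 484 under a 1:2:1 ratio (total parts = 4):
  long-rooted: 484 × 1/4 = 121
  oval-rooted: 484 × 2/4 = 242
  round-rooted: 484 × 1/4 = 121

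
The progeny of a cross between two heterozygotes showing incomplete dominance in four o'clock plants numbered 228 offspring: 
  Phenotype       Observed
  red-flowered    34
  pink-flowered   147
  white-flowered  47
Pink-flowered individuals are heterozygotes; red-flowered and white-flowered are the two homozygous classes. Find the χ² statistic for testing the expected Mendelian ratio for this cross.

With incomplete dominance, a heterozygote × heterozygote cross gives a 1:2:1 phenotypic ratio.
Under the 1:2:1 hypothesis (Σ ratio = 4, N = 228):
  red-flowered: 228 × 1/4 = 57
  pink-flowered: 228 × 2/4 = 114
  white-flowered: 228 × 1/4 = 57
χ² = Σ (O − E)² / E
  red-flowered: (34 − 57)² / 57 = 9.2807
  pink-flowered: (147 − 114)² / 114 = 9.5526
  white-flowered: (47 − 57)² / 57 = 1.7544
χ² = 9.2807 + 9.5526 + 1.7544 = 20.5877 ≈ 20.588

20.588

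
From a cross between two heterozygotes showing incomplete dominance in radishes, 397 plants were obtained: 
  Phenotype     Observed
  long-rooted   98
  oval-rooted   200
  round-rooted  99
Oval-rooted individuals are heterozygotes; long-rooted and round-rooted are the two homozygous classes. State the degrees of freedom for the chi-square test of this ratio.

With incomplete dominance, a heterozygote × heterozygote cross gives a 1:2:1 phenotypic ratio.
A goodness-of-fit test with 3 phenotype classes has df = 3 − 1 = 2.

2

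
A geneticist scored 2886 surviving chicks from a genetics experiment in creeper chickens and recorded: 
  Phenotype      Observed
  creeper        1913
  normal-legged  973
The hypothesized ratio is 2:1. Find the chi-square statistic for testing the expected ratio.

Expected counts for N = 2886 under a 2:1 ratio (total parts = 3):
  creeper: 2886 × 2/3 = 1924
  normal-legged: 2886 × 1/3 = 962
χ² = Σ (O − E)² / E
  creeper: (1913 − 1924)² / 1924 = 0.0629
  normal-legged: (973 − 962)² / 962 = 0.1258
χ² = 0.0629 + 0.1258 = 0.1887 ≈ 0.189

0.189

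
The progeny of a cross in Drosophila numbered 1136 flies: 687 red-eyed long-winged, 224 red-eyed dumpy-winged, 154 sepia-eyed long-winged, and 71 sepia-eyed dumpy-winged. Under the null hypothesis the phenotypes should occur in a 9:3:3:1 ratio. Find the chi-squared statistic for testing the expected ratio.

The 9:3:3:1 ratio has 16 parts, so with N = 1136 the expected counts are:
  red-eyed long-winged: 1136 × 9/16 = 639
  red-eyed dumpy-winged: 1136 × 3/16 = 213
  sepia-eyed long-winged: 1136 × 3/16 = 213
  sepia-eyed dumpy-winged: 1136 × 1/16 = 71
χ² = Σ (O − E)² / E
  red-eyed long-winged: (687 − 639)² / 639 = 3.6056
  red-eyed dumpy-winged: (224 − 213)² / 213 = 0.5681
  sepia-eyed long-winged: (154 − 213)² / 213 = 16.3427
  sepia-eyed dumpy-winged: (71 − 71)² / 71 = 0.0000
χ² = 3.6056 + 0.5681 + 16.3427 + 0.0000 = 20.5164 ≈ 20.516

20.516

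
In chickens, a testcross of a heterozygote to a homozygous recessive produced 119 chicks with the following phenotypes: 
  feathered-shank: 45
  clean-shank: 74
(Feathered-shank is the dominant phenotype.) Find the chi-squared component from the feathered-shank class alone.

A testcross of a heterozygote (Aa × aa) gives a 1:1 phenotypic ratio.
Expected counts for N = 119 under a 1:1 ratio (total parts = 2):
  feathered-shank: 119 × 1/2 = 59.5
  clean-shank: 119 × 1/2 = 59.5
Contribution of feathered-shank: (45 − 59.5)² / 59.5 = 3.5336

3.534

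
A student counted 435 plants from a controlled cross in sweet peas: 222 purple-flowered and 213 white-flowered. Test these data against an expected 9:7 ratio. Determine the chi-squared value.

Under the 9:7 hypothesis (Σ ratio = 16, N = 435):
  purple-flowered: 435 × 9/16 = 244.6875
  white-flowered: 435 × 7/16 = 190.3125
χ² = Σ (O − E)² / E
  purple-flowered: (222 − 244.6875)² / 244.6875 = 2.1036
  white-flowered: (213 − 190.3125)² / 190.3125 = 2.7046
χ² = 2.1036 + 2.7046 = 4.8082 ≈ 4.808

4.808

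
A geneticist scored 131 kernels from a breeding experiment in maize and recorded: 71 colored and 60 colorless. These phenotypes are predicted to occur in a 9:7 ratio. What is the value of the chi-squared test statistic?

0.224

Total ratio parts = 16. Expected numbers out of 131:
  colored: 131 × 9/16 = 73.6875
  colorless: 131 × 7/16 = 57.3125
χ² = Σ (O − E)² / E
  colored: (71 − 73.6875)² / 73.6875 = 0.0980
  colorless: (60 − 57.3125)² / 57.3125 = 0.1260
χ² = 0.0980 + 0.1260 = 0.224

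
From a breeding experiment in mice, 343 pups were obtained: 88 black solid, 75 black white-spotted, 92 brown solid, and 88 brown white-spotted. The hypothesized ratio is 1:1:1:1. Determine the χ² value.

1.921

Expected counts for N = 343 under a 1:1:1:1 ratio (total parts = 4):
  black solid: 343 × 1/4 = 85.75
  black white-spotted: 343 × 1/4 = 85.75
  brown solid: 343 × 1/4 = 85.75
  brown white-spotted: 343 × 1/4 = 85.75
χ² = Σ (O − E)² / E
  black solid: (88 − 85.75)² / 85.75 = 0.0590
  black white-spotted: (75 − 85.75)² / 85.75 = 1.3477
  brown solid: (92 − 85.75)² / 85.75 = 0.4555
  brown white-spotted: (88 − 85.75)² / 85.75 = 0.0590
χ² = 0.0590 + 1.3477 + 0.4555 + 0.0590 = 1.9212 ≈ 1.921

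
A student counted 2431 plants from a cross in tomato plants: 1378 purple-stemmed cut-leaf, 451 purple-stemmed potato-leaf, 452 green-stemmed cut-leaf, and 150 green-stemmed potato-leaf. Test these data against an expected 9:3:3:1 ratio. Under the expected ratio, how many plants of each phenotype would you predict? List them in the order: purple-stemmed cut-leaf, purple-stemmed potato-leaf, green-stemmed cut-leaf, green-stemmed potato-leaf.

1367.4375, 455.8125, 455.8125, 151.9375

Under the 9:3:3:1 hypothesis (Σ ratio = 16, N = 2431):
  purple-stemmed cut-leaf: 2431 × 9/16 = 1367.4375
  purple-stemmed potato-leaf: 2431 × 3/16 = 455.8125
  green-stemmed cut-leaf: 2431 × 3/16 = 455.8125
  green-stemmed potato-leaf: 2431 × 1/16 = 151.9375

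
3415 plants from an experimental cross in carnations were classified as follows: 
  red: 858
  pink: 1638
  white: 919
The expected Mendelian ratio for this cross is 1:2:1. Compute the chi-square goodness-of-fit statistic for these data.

Expected counts for N = 3415 under a 1:2:1 ratio (total parts = 4):
  red: 3415 × 1/4 = 853.75
  pink: 3415 × 2/4 = 1707.5
  white: 3415 × 1/4 = 853.75
χ² = Σ (O − E)² / E
  red: (858 − 853.75)² / 853.75 = 0.0212
  pink: (1638 − 1707.5)² / 1707.5 = 2.8288
  white: (919 − 853.75)² / 853.75 = 4.9869
χ² = 0.0212 + 2.8288 + 4.9869 = 7.8369 ≈ 7.837

7.837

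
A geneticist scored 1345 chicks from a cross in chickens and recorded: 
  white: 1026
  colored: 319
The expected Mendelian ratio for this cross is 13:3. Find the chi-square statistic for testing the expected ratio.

Total ratio parts = 16. Expected numbers out of 1345:
  white: 1345 × 13/16 = 1092.8125
  colored: 1345 × 3/16 = 252.1875
χ² = Σ (O − E)² / E
  white: (1026 − 1092.8125)² / 1092.8125 = 4.0848
  colored: (319 − 252.1875)² / 252.1875 = 17.7008
χ² = 4.0848 + 17.7008 = 21.7856 ≈ 21.786

21.786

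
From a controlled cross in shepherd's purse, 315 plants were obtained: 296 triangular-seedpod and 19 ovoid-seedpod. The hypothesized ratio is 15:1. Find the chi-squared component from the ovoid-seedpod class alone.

0.024

Expected counts for N = 315 under a 15:1 ratio (total parts = 16):
  triangular-seedpod: 315 × 15/16 = 295.3125
  ovoid-seedpod: 315 × 1/16 = 19.6875
Contribution of ovoid-seedpod: (19 − 19.6875)² / 19.6875 = 0.0240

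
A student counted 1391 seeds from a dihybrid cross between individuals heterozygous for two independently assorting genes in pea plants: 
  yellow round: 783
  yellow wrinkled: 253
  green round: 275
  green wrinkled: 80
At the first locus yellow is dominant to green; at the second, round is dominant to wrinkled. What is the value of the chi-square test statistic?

A dihybrid F₂ with independent assortment and complete dominance at both loci gives a 9:3:3:1 phenotypic ratio.
Total ratio parts = 16. Expected numbers out of 1391:
  yellow round: 1391 × 9/16 = 782.4375
  yellow wrinkled: 1391 × 3/16 = 260.8125
  green round: 1391 × 3/16 = 260.8125
  green wrinkled: 1391 × 1/16 = 86.9375
χ² = Σ (O − E)² / E
  yellow round: (783 − 782.4375)² / 782.4375 = 0.0004
  yellow wrinkled: (253 − 260.8125)² / 260.8125 = 0.2340
  green round: (275 − 260.8125)² / 260.8125 = 0.7718
  green wrinkled: (80 − 86.9375)² / 86.9375 = 0.5536
χ² = 0.0004 + 0.2340 + 0.7718 + 0.5536 = 1.5598 ≈ 1.560

1.560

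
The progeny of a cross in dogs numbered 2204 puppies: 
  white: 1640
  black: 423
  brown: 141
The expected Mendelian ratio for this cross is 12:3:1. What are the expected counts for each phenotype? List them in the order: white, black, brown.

Under the 12:3:1 hypothesis (Σ ratio = 16, N = 2204):
  white: 2204 × 12/16 = 1653
  black: 2204 × 3/16 = 413.25
  brown: 2204 × 1/16 = 137.75

1653, 413.25, 137.75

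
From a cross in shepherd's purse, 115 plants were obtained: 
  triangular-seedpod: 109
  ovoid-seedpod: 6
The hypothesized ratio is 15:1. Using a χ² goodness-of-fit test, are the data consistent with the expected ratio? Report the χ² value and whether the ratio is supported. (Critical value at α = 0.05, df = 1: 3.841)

Expected counts for N = 115 under a 15:1 ratio (total parts = 16):
  triangular-seedpod: 115 × 15/16 = 107.8125
  ovoid-seedpod: 115 × 1/16 = 7.1875
χ² = Σ (O − E)² / E
  triangular-seedpod: (109 − 107.8125)² / 107.8125 = 0.0131
  ovoid-seedpod: (6 − 7.1875)² / 7.1875 = 0.1962
χ² = 0.0131 + 0.1962 = 0.2093 ≈ 0.209
Degrees of freedom = 2 − 1 = 1; critical value at α = 0.05 is 3.841.
Since 0.209 < 3.841, we fail to reject the null hypothesis — the data are consistent with the 15:1 ratio.

0.209; consistent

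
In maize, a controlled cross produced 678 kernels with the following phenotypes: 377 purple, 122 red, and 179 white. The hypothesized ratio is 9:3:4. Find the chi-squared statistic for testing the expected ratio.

Total ratio parts = 16. Expected numbers out of 678:
  purple: 678 × 9/16 = 381.375
  red: 678 × 3/16 = 127.125
  white: 678 × 4/16 = 169.5
χ² = Σ (O − E)² / E
  purple: (377 − 381.375)² / 381.375 = 0.0502
  red: (122 − 127.125)² / 127.125 = 0.2066
  white: (179 − 169.5)² / 169.5 = 0.5324
χ² = 0.0502 + 0.2066 + 0.5324 = 0.7892 ≈ 0.789

0.789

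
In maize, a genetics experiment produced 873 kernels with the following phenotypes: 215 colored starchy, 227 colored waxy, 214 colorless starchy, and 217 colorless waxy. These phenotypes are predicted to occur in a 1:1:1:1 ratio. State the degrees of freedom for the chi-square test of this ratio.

A goodness-of-fit test with 4 phenotype classes has df = 4 − 1 = 3.

3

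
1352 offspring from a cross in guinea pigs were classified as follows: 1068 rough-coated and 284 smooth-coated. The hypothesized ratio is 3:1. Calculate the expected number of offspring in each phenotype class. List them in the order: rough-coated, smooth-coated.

Under the 3:1 hypothesis (Σ ratio = 4, N = 1352):
  rough-coated: 1352 × 3/4 = 1014
  smooth-coated: 1352 × 1/4 = 338

1014, 338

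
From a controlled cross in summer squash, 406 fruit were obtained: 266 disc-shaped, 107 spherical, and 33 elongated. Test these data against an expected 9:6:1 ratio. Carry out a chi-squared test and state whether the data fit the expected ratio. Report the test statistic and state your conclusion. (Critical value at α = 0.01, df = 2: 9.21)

21.939; not consistent

Total ratio parts = 16. Expected numbers out of 406:
  disc-shaped: 406 × 9/16 = 228.375
  spherical: 406 × 6/16 = 152.25
  elongated: 406 × 1/16 = 25.375
χ² = Σ (O − E)² / E
  disc-shaped: (266 − 228.375)² / 228.375 = 6.1988
  spherical: (107 − 152.25)² / 152.25 = 13.4487
  elongated: (33 − 25.375)² / 25.375 = 2.2913
χ² = 6.1988 + 13.4487 + 2.2913 = 21.9388 ≈ 21.939
Degrees of freedom = 3 − 1 = 2; critical value at α = 0.01 is 9.21.
Since 21.939 > 9.21, we reject the null hypothesis — the data do not fit the 9:6:1 ratio.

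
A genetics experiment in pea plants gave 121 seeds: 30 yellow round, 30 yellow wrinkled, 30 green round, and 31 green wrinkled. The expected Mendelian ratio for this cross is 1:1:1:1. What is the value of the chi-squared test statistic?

0.025

Total ratio parts = 4. Expected numbers out of 121:
  yellow round: 121 × 1/4 = 30.25
  yellow wrinkled: 121 × 1/4 = 30.25
  green round: 121 × 1/4 = 30.25
  green wrinkled: 121 × 1/4 = 30.25
χ² = Σ (O − E)² / E
  yellow round: (30 − 30.25)² / 30.25 = 0.0021
  yellow wrinkled: (30 − 30.25)² / 30.25 = 0.0021
  green round: (30 − 30.25)² / 30.25 = 0.0021
  green wrinkled: (31 − 30.25)² / 30.25 = 0.0186
χ² = 0.0021 + 0.0021 + 0.0021 + 0.0186 = 0.0249 ≈ 0.025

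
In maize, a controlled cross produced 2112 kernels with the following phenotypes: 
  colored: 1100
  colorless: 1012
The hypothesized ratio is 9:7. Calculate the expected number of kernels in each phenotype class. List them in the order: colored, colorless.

1188, 924

The 9:7 ratio has 16 parts, so with N = 2112 the expected counts are:
  colored: 2112 × 9/16 = 1188
  colorless: 2112 × 7/16 = 924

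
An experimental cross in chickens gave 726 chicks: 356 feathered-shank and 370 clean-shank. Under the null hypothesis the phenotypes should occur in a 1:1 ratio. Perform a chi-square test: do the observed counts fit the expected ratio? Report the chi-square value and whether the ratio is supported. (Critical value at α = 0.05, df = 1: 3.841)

Total ratio parts = 2. Expected numbers out of 726:
  feathered-shank: 726 × 1/2 = 363
  clean-shank: 726 × 1/2 = 363
χ² = Σ (O − E)² / E
  feathered-shank: (356 − 363)² / 363 = 0.1350
  clean-shank: (370 − 363)² / 363 = 0.1350
χ² = 0.1350 + 0.1350 = 0.270
Degrees of freedom = 2 − 1 = 1; critical value at α = 0.05 is 3.841.
Since 0.270 < 3.841, we fail to reject the null hypothesis — the data are consistent with the 1:1 ratio.

0.270; consistent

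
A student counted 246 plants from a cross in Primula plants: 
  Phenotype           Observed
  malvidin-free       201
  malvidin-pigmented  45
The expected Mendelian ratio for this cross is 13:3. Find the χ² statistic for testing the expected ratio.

0.034

Under the 13:3 hypothesis (Σ ratio = 16, N = 246):
  malvidin-free: 246 × 13/16 = 199.875
  malvidin-pigmented: 246 × 3/16 = 46.125
χ² = Σ (O − E)² / E
  malvidin-free: (201 − 199.875)² / 199.875 = 0.0063
  malvidin-pigmented: (45 − 46.125)² / 46.125 = 0.0274
χ² = 0.0063 + 0.0274 = 0.0337 ≈ 0.034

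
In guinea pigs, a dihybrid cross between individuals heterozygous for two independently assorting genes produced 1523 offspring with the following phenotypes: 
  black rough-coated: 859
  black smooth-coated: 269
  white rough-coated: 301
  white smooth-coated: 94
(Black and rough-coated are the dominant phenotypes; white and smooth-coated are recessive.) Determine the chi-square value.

A dihybrid F₂ with independent assortment and complete dominance at both loci gives a 9:3:3:1 phenotypic ratio.
Total ratio parts = 16. Expected numbers out of 1523:
  black rough-coated: 1523 × 9/16 = 856.6875
  black smooth-coated: 1523 × 3/16 = 285.5625
  white rough-coated: 1523 × 3/16 = 285.5625
  white smooth-coated: 1523 × 1/16 = 95.1875
χ² = Σ (O − E)² / E
  black rough-coated: (859 − 856.6875)² / 856.6875 = 0.0062
  black smooth-coated: (269 − 285.5625)² / 285.5625 = 0.9606
  white rough-coated: (301 − 285.5625)² / 285.5625 = 0.8346
  white smooth-coated: (94 − 95.1875)² / 95.1875 = 0.0148
χ² = 0.0062 + 0.9606 + 0.8346 + 0.0148 = 1.8162 ≈ 1.816

1.816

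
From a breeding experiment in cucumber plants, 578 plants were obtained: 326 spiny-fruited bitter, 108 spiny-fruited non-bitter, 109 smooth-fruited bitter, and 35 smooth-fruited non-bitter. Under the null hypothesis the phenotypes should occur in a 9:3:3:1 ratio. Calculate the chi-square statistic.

The 9:3:3:1 ratio has 16 parts, so with N = 578 the expected counts are:
  spiny-fruited bitter: 578 × 9/16 = 325.125
  spiny-fruited non-bitter: 578 × 3/16 = 108.375
  smooth-fruited bitter: 578 × 3/16 = 108.375
  smooth-fruited non-bitter: 578 × 1/16 = 36.125
χ² = Σ (O − E)² / E
  spiny-fruited bitter: (326 − 325.125)² / 325.125 = 0.0024
  spiny-fruited non-bitter: (108 − 108.375)² / 108.375 = 0.0013
  smooth-fruited bitter: (109 − 108.375)² / 108.375 = 0.0036
  smooth-fruited non-bitter: (35 − 36.125)² / 36.125 = 0.0350
χ² = 0.0024 + 0.0013 + 0.0036 + 0.0350 = 0.0423 ≈ 0.042

0.042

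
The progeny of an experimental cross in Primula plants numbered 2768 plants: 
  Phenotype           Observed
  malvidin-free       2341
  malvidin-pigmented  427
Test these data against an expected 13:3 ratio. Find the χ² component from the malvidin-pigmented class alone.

The 13:3 ratio has 16 parts, so with N = 2768 the expected counts are:
  malvidin-free: 2768 × 13/16 = 2249
  malvidin-pigmented: 2768 × 3/16 = 519
Contribution of malvidin-pigmented: (427 − 519)² / 519 = 16.3083

16.308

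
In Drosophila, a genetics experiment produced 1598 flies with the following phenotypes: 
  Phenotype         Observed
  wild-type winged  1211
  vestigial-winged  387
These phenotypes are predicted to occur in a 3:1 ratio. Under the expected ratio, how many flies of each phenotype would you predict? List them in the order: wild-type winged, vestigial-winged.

Total ratio parts = 4. Expected numbers out of 1598:
  wild-type winged: 1598 × 3/4 = 1198.5
  vestigial-winged: 1598 × 1/4 = 399.5

1198.5, 399.5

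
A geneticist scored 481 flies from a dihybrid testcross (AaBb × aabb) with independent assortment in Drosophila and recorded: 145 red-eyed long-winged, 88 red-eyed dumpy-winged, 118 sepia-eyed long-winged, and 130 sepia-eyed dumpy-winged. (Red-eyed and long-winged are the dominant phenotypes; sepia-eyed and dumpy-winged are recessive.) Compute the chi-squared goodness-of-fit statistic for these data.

14.576

A dihybrid testcross with independent assortment gives a 1:1:1:1 ratio.
Under the 1:1:1:1 hypothesis (Σ ratio = 4, N = 481):
  red-eyed long-winged: 481 × 1/4 = 120.25
  red-eyed dumpy-winged: 481 × 1/4 = 120.25
  sepia-eyed long-winged: 481 × 1/4 = 120.25
  sepia-eyed dumpy-winged: 481 × 1/4 = 120.25
χ² = Σ (O − E)² / E
  red-eyed long-winged: (145 − 120.25)² / 120.25 = 5.0941
  red-eyed dumpy-winged: (88 − 120.25)² / 120.25 = 8.6492
  sepia-eyed long-winged: (118 − 120.25)² / 120.25 = 0.0421
  sepia-eyed dumpy-winged: (130 − 120.25)² / 120.25 = 0.7905
χ² = 5.0941 + 8.6492 + 0.0421 + 0.7905 = 14.5759 ≈ 14.576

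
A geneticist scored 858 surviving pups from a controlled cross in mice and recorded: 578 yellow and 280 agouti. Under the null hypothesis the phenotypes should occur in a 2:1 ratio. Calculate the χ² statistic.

0.189

Total ratio parts = 3. Expected numbers out of 858:
  yellow: 858 × 2/3 = 572
  agouti: 858 × 1/3 = 286
χ² = Σ (O − E)² / E
  yellow: (578 − 572)² / 572 = 0.0629
  agouti: (280 − 286)² / 286 = 0.1259
χ² = 0.0629 + 0.1259 = 0.1888 ≈ 0.189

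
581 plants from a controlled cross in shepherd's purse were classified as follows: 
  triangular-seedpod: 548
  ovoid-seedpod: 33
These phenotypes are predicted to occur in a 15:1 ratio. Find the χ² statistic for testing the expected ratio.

0.322

Under the 15:1 hypothesis (Σ ratio = 16, N = 581):
  triangular-seedpod: 581 × 15/16 = 544.6875
  ovoid-seedpod: 581 × 1/16 = 36.3125
χ² = Σ (O − E)² / E
  triangular-seedpod: (548 − 544.6875)² / 544.6875 = 0.0201
  ovoid-seedpod: (33 − 36.3125)² / 36.3125 = 0.3022
χ² = 0.0201 + 0.3022 = 0.3223 ≈ 0.322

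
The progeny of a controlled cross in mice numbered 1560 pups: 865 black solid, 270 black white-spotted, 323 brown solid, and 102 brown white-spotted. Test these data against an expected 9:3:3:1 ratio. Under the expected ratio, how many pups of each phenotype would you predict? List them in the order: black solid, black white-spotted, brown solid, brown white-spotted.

The 9:3:3:1 ratio has 16 parts, so with N = 1560 the expected counts are:
  black solid: 1560 × 9/16 = 877.5
  black white-spotted: 1560 × 3/16 = 292.5
  brown solid: 1560 × 3/16 = 292.5
  brown white-spotted: 1560 × 1/16 = 97.5

877.5, 292.5, 292.5, 97.5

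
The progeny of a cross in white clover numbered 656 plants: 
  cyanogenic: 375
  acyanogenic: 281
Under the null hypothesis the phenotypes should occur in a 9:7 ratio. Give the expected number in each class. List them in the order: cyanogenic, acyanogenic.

Under the 9:7 hypothesis (Σ ratio = 16, N = 656):
  cyanogenic: 656 × 9/16 = 369
  acyanogenic: 656 × 7/16 = 287

369, 287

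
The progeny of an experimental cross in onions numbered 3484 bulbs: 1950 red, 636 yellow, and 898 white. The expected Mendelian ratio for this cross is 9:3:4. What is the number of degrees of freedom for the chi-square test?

A goodness-of-fit test with 3 phenotype classes has df = 3 − 1 = 2.

2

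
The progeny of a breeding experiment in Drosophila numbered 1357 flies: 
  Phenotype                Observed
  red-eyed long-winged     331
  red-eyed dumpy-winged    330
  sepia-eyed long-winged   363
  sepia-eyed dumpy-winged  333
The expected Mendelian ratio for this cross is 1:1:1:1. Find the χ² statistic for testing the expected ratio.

Expected counts for N = 1357 under a 1:1:1:1 ratio (total parts = 4):
  red-eyed long-winged: 1357 × 1/4 = 339.25
  red-eyed dumpy-winged: 1357 × 1/4 = 339.25
  sepia-eyed long-winged: 1357 × 1/4 = 339.25
  sepia-eyed dumpy-winged: 1357 × 1/4 = 339.25
χ² = Σ (O − E)² / E
  red-eyed long-winged: (331 − 339.25)² / 339.25 = 0.2006
  red-eyed dumpy-winged: (330 − 339.25)² / 339.25 = 0.2522
  sepia-eyed long-winged: (363 − 339.25)² / 339.25 = 1.6627
  sepia-eyed dumpy-winged: (333 − 339.25)² / 339.25 = 0.1151
χ² = 0.2006 + 0.2522 + 1.6627 + 0.1151 = 2.2306 ≈ 2.231

2.231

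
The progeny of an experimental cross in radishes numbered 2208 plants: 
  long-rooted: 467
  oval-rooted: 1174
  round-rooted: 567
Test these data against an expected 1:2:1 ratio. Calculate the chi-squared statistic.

17.935

Total ratio parts = 4. Expected numbers out of 2208:
  long-rooted: 2208 × 1/4 = 552
  oval-rooted: 2208 × 2/4 = 1104
  round-rooted: 2208 × 1/4 = 552
χ² = Σ (O − E)² / E
  long-rooted: (467 − 552)² / 552 = 13.0888
  oval-rooted: (1174 − 1104)² / 1104 = 4.4384
  round-rooted: (567 − 552)² / 552 = 0.4076
χ² = 13.0888 + 4.4384 + 0.4076 = 17.9348 ≈ 17.935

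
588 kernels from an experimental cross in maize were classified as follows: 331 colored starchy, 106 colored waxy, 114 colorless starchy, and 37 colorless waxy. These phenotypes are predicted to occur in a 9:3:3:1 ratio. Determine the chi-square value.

Expected counts for N = 588 under a 9:3:3:1 ratio (total parts = 16):
  colored starchy: 588 × 9/16 = 330.75
  colored waxy: 588 × 3/16 = 110.25
  colorless starchy: 588 × 3/16 = 110.25
  colorless waxy: 588 × 1/16 = 36.75
χ² = Σ (O − E)² / E
  colored starchy: (331 − 330.75)² / 330.75 = 0.0002
  colored waxy: (106 − 110.25)² / 110.25 = 0.1638
  colorless starchy: (114 − 110.25)² / 110.25 = 0.1276
  colorless waxy: (37 − 36.75)² / 36.75 = 0.0017
χ² = 0.0002 + 0.1638 + 0.1276 + 0.0017 = 0.2933 ≈ 0.293

0.293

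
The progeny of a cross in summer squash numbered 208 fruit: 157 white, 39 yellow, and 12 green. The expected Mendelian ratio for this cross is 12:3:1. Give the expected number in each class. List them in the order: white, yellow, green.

The 12:3:1 ratio has 16 parts, so with N = 208 the expected counts are:
  white: 208 × 12/16 = 156
  yellow: 208 × 3/16 = 39
  green: 208 × 1/16 = 13

156, 39, 13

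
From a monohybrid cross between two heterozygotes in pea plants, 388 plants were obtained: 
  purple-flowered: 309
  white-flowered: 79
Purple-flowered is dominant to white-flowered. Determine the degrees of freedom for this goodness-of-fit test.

1

For a monohybrid cross between heterozygotes with complete dominance, the expected phenotypic ratio is 3:1.
A goodness-of-fit test with 2 phenotype classes has df = 2 − 1 = 1.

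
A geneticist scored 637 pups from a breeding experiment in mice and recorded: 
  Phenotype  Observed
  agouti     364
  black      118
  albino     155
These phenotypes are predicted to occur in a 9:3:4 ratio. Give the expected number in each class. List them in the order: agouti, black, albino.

Total ratio parts = 16. Expected numbers out of 637:
  agouti: 637 × 9/16 = 358.3125
  black: 637 × 3/16 = 119.4375
  albino: 637 × 4/16 = 159.25

358.3125, 119.4375, 159.25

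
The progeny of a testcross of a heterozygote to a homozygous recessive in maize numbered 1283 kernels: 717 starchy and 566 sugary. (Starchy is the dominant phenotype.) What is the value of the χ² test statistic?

A testcross of a heterozygote (Aa × aa) gives a 1:1 phenotypic ratio.
Under the 1:1 hypothesis (Σ ratio = 2, N = 1283):
  starchy: 1283 × 1/2 = 641.5
  sugary: 1283 × 1/2 = 641.5
χ² = Σ (O − E)² / E
  starchy: (717 − 641.5)² / 641.5 = 8.8858
  sugary: (566 − 641.5)² / 641.5 = 8.8858
χ² = 8.8858 + 8.8858 = 17.7716 ≈ 17.772

17.772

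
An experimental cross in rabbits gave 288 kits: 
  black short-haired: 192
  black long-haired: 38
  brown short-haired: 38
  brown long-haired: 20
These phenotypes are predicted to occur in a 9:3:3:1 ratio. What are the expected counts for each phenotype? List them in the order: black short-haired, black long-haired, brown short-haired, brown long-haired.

Total ratio parts = 16. Expected numbers out of 288:
  black short-haired: 288 × 9/16 = 162
  black long-haired: 288 × 3/16 = 54
  brown short-haired: 288 × 3/16 = 54
  brown long-haired: 288 × 1/16 = 18

162, 54, 54, 18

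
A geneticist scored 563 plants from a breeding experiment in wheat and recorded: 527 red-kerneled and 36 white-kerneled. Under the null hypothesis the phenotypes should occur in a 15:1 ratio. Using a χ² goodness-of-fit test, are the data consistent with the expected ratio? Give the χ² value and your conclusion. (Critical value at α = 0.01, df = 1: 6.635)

0.020; consistent

The 15:1 ratio has 16 parts, so with N = 563 the expected counts are:
  red-kerneled: 563 × 15/16 = 527.8125
  white-kerneled: 563 × 1/16 = 35.1875
χ² = Σ (O − E)² / E
  red-kerneled: (527 − 527.8125)² / 527.8125 = 0.0013
  white-kerneled: (36 − 35.1875)² / 35.1875 = 0.0188
χ² = 0.0013 + 0.0188 = 0.0201 ≈ 0.020
Degrees of freedom = 2 − 1 = 1; critical value at α = 0.01 is 6.635.
Since 0.020 < 6.635, we fail to reject the null hypothesis — the data are consistent with the 15:1 ratio.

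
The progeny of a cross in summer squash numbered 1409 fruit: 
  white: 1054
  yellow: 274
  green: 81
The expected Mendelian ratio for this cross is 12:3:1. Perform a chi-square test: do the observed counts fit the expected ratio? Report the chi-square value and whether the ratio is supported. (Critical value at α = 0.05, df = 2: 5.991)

Total ratio parts = 16. Expected numbers out of 1409:
  white: 1409 × 12/16 = 1056.75
  yellow: 1409 × 3/16 = 264.1875
  green: 1409 × 1/16 = 88.0625
χ² = Σ (O − E)² / E
  white: (1054 − 1056.75)² / 1056.75 = 0.0072
  yellow: (274 − 264.1875)² / 264.1875 = 0.3645
  green: (81 − 88.0625)² / 88.0625 = 0.5664
χ² = 0.0072 + 0.3645 + 0.5664 = 0.9381 ≈ 0.938
Degrees of freedom = 3 − 1 = 2; critical value at α = 0.05 is 5.991.
Since 0.938 < 5.991, we fail to reject the null hypothesis — the data are consistent with the 12:3:1 ratio.

0.938; consistent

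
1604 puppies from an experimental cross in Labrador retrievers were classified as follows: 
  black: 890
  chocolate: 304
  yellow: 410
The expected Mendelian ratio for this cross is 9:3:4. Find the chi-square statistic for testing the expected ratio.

The 9:3:4 ratio has 16 parts, so with N = 1604 the expected counts are:
  black: 1604 × 9/16 = 902.25
  chocolate: 1604 × 3/16 = 300.75
  yellow: 1604 × 4/16 = 401
χ² = Σ (O − E)² / E
  black: (890 − 902.25)² / 902.25 = 0.1663
  chocolate: (304 − 300.75)² / 300.75 = 0.0351
  yellow: (410 − 401)² / 401 = 0.2020
χ² = 0.1663 + 0.0351 + 0.2020 = 0.4034 ≈ 0.403

0.403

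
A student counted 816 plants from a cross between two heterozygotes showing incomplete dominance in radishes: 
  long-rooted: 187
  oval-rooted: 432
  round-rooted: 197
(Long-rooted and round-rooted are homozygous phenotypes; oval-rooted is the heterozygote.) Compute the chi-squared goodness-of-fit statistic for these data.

With incomplete dominance, a heterozygote × heterozygote cross gives a 1:2:1 phenotypic ratio.
Expected counts for N = 816 under a 1:2:1 ratio (total parts = 4):
  long-rooted: 816 × 1/4 = 204
  oval-rooted: 816 × 2/4 = 408
  round-rooted: 816 × 1/4 = 204
χ² = Σ (O − E)² / E
  long-rooted: (187 − 204)² / 204 = 1.4167
  oval-rooted: (432 − 408)² / 408 = 1.4118
  round-rooted: (197 − 204)² / 204 = 0.2402
χ² = 1.4167 + 1.4118 + 0.2402 = 3.0687 ≈ 3.069

3.069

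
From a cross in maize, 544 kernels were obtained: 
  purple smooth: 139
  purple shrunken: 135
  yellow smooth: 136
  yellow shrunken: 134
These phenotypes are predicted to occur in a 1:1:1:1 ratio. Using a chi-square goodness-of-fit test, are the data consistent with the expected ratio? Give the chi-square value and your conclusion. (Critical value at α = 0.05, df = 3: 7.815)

0.103; consistent

The 1:1:1:1 ratio has 4 parts, so with N = 544 the expected counts are:
  purple smooth: 544 × 1/4 = 136
  purple shrunken: 544 × 1/4 = 136
  yellow smooth: 544 × 1/4 = 136
  yellow shrunken: 544 × 1/4 = 136
χ² = Σ (O − E)² / E
  purple smooth: (139 − 136)² / 136 = 0.0662
  purple shrunken: (135 − 136)² / 136 = 0.0074
  yellow smooth: (136 − 136)² / 136 = 0.0000
  yellow shrunken: (134 − 136)² / 136 = 0.0294
χ² = 0.0662 + 0.0074 + 0.0000 + 0.0294 = 0.103
Degrees of freedom = 4 − 1 = 3; critical value at α = 0.05 is 7.815.
Since 0.103 < 7.815, we fail to reject the null hypothesis — the data are consistent with the 1:1:1:1 ratio.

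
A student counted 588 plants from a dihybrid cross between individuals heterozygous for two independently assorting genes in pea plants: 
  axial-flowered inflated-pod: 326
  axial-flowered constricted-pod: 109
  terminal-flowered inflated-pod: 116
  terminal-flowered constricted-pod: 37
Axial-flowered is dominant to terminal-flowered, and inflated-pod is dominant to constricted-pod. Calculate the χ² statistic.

A dihybrid F₂ with independent assortment and complete dominance at both loci gives a 9:3:3:1 phenotypic ratio.
Total ratio parts = 16. Expected numbers out of 588:
  axial-flowered inflated-pod: 588 × 9/16 = 330.75
  axial-flowered constricted-pod: 588 × 3/16 = 110.25
  terminal-flowered inflated-pod: 588 × 3/16 = 110.25
  terminal-flowered constricted-pod: 588 × 1/16 = 36.75
χ² = Σ (O − E)² / E
  axial-flowered inflated-pod: (326 − 330.75)² / 330.75 = 0.0682
  axial-flowered constricted-pod: (109 − 110.25)² / 110.25 = 0.0142
  terminal-flowered inflated-pod: (116 − 110.25)² / 110.25 = 0.2999
  terminal-flowered constricted-pod: (37 − 36.75)² / 36.75 = 0.0017
χ² = 0.0682 + 0.0142 + 0.2999 + 0.0017 = 0.384

0.384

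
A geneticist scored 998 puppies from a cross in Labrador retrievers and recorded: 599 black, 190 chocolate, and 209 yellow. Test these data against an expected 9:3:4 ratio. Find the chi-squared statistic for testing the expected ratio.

9.140

Expected counts for N = 998 under a 9:3:4 ratio (total parts = 16):
  black: 998 × 9/16 = 561.375
  chocolate: 998 × 3/16 = 187.125
  yellow: 998 × 4/16 = 249.5
χ² = Σ (O − E)² / E
  black: (599 − 561.375)² / 561.375 = 2.5217
  chocolate: (190 − 187.125)² / 187.125 = 0.0442
  yellow: (209 − 249.5)² / 249.5 = 6.5741
χ² = 2.5217 + 0.0442 + 6.5741 = 9.140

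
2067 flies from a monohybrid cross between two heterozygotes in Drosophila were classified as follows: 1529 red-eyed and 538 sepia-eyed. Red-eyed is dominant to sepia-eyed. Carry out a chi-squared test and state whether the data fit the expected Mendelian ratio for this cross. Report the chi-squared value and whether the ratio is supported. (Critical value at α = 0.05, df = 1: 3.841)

For a monohybrid cross between heterozygotes with complete dominance, the expected phenotypic ratio is 3:1.
The 3:1 ratio has 4 parts, so with N = 2067 the expected counts are:
  red-eyed: 2067 × 3/4 = 1550.25
  sepia-eyed: 2067 × 1/4 = 516.75
χ² = Σ (O − E)² / E
  red-eyed: (1529 − 1550.25)² / 1550.25 = 0.2913
  sepia-eyed: (538 − 516.75)² / 516.75 = 0.8739
χ² = 0.2913 + 0.8739 = 1.1652 ≈ 1.165
Degrees of freedom = 2 − 1 = 1; critical value at α = 0.05 is 3.841.
Since 1.165 < 3.841, we fail to reject the null hypothesis — the data are consistent with the 3:1 ratio.

1.165; consistent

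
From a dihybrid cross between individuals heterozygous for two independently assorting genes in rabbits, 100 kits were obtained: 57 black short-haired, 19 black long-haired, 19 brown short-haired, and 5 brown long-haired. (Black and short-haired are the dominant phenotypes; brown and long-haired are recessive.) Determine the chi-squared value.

0.267

A dihybrid F₂ with independent assortment and complete dominance at both loci gives a 9:3:3:1 phenotypic ratio.
Expected counts for N = 100 under a 9:3:3:1 ratio (total parts = 16):
  black short-haired: 100 × 9/16 = 56.25
  black long-haired: 100 × 3/16 = 18.75
  brown short-haired: 100 × 3/16 = 18.75
  brown long-haired: 100 × 1/16 = 6.25
χ² = Σ (O − E)² / E
  black short-haired: (57 − 56.25)² / 56.25 = 0.0100
  black long-haired: (19 − 18.75)² / 18.75 = 0.0033
  brown short-haired: (19 − 18.75)² / 18.75 = 0.0033
  brown long-haired: (5 − 6.25)² / 6.25 = 0.2500
χ² = 0.0100 + 0.0033 + 0.0033 + 0.2500 = 0.2666 ≈ 0.267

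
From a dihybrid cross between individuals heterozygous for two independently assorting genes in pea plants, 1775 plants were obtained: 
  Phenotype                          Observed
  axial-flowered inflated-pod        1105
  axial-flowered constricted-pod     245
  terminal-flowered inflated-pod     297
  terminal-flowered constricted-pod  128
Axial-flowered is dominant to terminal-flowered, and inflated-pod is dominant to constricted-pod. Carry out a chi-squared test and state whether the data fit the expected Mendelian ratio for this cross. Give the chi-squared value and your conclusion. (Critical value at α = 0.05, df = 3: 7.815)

A dihybrid F₂ with independent assortment and complete dominance at both loci gives a 9:3:3:1 phenotypic ratio.
Under the 9:3:3:1 hypothesis (Σ ratio = 16, N = 1775):
  axial-flowered inflated-pod: 1775 × 9/16 = 998.4375
  axial-flowered constricted-pod: 1775 × 3/16 = 332.8125
  terminal-flowered inflated-pod: 1775 × 3/16 = 332.8125
  terminal-flowered constricted-pod: 1775 × 1/16 = 110.9375
χ² = Σ (O − E)² / E
  axial-flowered inflated-pod: (1105 − 998.4375)² / 998.4375 = 11.3733
  axial-flowered constricted-pod: (245 − 332.8125)² / 332.8125 = 23.1693
  terminal-flowered inflated-pod: (297 − 332.8125)² / 332.8125 = 3.8536
  terminal-flowered constricted-pod: (128 − 110.9375)² / 110.9375 = 2.6243
χ² = 11.3733 + 23.1693 + 3.8536 + 2.6243 = 41.0205 ≈ 41.021
Degrees of freedom = 4 − 1 = 3; critical value at α = 0.05 is 7.815.
Since 41.021 > 7.815, we reject the null hypothesis — the data do not fit the 9:3:3:1 ratio.

41.021; not consistent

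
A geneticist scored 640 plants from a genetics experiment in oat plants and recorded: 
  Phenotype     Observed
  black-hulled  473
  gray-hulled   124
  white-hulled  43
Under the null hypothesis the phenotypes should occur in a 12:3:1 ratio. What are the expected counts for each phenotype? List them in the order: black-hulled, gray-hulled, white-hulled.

Under the 12:3:1 hypothesis (Σ ratio = 16, N = 640):
  black-hulled: 640 × 12/16 = 480
  gray-hulled: 640 × 3/16 = 120
  white-hulled: 640 × 1/16 = 40

480, 120, 40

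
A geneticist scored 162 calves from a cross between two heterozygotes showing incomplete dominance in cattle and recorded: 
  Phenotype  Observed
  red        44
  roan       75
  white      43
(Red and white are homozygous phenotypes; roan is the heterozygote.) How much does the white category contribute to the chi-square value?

0.154

With incomplete dominance, a heterozygote × heterozygote cross gives a 1:2:1 phenotypic ratio.
Under the 1:2:1 hypothesis (Σ ratio = 4, N = 162):
  red: 162 × 1/4 = 40.5
  roan: 162 × 2/4 = 81
  white: 162 × 1/4 = 40.5
Contribution of white: (43 − 40.5)² / 40.5 = 0.1543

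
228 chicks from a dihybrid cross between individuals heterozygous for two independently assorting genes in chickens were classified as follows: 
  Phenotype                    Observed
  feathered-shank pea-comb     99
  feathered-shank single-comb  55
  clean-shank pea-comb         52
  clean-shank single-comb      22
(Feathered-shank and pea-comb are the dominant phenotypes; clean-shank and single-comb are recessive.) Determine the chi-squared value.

16.398

A dihybrid F₂ with independent assortment and complete dominance at both loci gives a 9:3:3:1 phenotypic ratio.
The 9:3:3:1 ratio has 16 parts, so with N = 228 the expected counts are:
  feathered-shank pea-comb: 228 × 9/16 = 128.25
  feathered-shank single-comb: 228 × 3/16 = 42.75
  clean-shank pea-comb: 228 × 3/16 = 42.75
  clean-shank single-comb: 228 × 1/16 = 14.25
χ² = Σ (O − E)² / E
  feathered-shank pea-comb: (99 − 128.25)² / 128.25 = 6.6711
  feathered-shank single-comb: (55 − 42.75)² / 42.75 = 3.5102
  clean-shank pea-comb: (52 − 42.75)² / 42.75 = 2.0015
  clean-shank single-comb: (22 − 14.25)² / 14.25 = 4.2149
χ² = 6.6711 + 3.5102 + 2.0015 + 4.2149 = 16.3977 ≈ 16.398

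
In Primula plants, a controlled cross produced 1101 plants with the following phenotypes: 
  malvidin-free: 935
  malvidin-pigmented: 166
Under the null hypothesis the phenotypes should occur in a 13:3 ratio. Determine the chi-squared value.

9.749

The 13:3 ratio has 16 parts, so with N = 1101 the expected counts are:
  malvidin-free: 1101 × 13/16 = 894.5625
  malvidin-pigmented: 1101 × 3/16 = 206.4375
χ² = Σ (O − E)² / E
  malvidin-free: (935 − 894.5625)² / 894.5625 = 1.8279
  malvidin-pigmented: (166 − 206.4375)² / 206.4375 = 7.9210
χ² = 1.8279 + 7.9210 = 9.7489 ≈ 9.749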